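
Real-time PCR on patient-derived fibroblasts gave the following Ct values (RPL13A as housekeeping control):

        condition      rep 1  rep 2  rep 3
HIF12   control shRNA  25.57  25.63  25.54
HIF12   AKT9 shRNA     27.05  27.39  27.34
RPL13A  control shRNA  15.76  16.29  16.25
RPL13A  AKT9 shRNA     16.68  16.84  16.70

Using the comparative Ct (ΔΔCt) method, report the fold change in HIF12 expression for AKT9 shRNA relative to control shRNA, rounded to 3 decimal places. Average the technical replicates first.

Mean Ct: HIF12 control shRNA 25.580; HIF12 AKT9 shRNA 27.260; RPL13A control shRNA 16.100; RPL13A AKT9 shRNA 16.740
ΔCt(control shRNA) = 25.580 − 16.100 = 9.480
ΔCt(AKT9 shRNA) = 27.260 − 16.740 = 10.520
ΔΔCt = 10.520 − 9.480 = 1.040
Fold change = 2^(−1.040) = 0.4863

0.486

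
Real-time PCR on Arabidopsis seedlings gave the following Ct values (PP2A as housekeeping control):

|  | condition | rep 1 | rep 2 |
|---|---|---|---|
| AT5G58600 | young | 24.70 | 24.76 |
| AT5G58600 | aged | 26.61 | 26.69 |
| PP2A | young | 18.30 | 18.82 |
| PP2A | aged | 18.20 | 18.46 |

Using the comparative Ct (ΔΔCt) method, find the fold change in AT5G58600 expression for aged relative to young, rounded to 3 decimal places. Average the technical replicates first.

Mean Ct: AT5G58600 young 24.730; AT5G58600 aged 26.650; PP2A young 18.560; PP2A aged 18.330
ΔCt(young) = 24.730 − 18.560 = 6.170
ΔCt(aged) = 26.650 − 18.330 = 8.320
ΔΔCt = 8.320 − 6.170 = 2.150
Fold change = 2^(−2.150) = 0.2253

0.225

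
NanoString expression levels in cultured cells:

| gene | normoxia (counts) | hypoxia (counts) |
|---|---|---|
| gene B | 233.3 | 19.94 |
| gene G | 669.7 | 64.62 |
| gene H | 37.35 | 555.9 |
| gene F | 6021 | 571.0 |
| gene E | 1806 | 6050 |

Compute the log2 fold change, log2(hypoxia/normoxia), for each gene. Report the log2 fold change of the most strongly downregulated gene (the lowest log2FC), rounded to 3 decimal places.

log2(19.94/233.3) = -3.548  (gene B)
log2(64.62/669.7) = -3.373  (gene G)
log2(555.9/37.35) = 3.896  (gene H)
log2(571.0/6021) = -3.398  (gene F)
log2(6050/1806) = 1.744  (gene E)
gene B is most strongly downregulated.

-3.548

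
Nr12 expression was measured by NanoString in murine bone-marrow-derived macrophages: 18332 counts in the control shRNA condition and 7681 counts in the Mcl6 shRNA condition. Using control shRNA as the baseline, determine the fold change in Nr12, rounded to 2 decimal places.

Fold change = 7681 / 18332 = 0.419
Nr12 is downregulated.

0.42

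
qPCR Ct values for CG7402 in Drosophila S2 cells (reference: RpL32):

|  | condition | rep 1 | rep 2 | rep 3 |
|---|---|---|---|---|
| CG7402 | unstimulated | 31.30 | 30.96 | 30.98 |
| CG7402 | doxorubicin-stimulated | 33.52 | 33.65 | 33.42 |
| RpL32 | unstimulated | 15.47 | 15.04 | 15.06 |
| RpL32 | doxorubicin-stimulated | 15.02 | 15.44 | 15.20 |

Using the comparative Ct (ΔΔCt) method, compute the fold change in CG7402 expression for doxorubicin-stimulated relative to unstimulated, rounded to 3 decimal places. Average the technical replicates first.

0.187

Mean Ct: CG7402 unstimulated 31.080; CG7402 doxorubicin-stimulated 33.530; RpL32 unstimulated 15.190; RpL32 doxorubicin-stimulated 15.220
ΔCt(unstimulated) = 31.080 − 15.190 = 15.890
ΔCt(doxorubicin-stimulated) = 33.530 − 15.220 = 18.310
ΔΔCt = 18.310 − 15.890 = 2.420
Fold change = 2^(−2.420) = 0.1869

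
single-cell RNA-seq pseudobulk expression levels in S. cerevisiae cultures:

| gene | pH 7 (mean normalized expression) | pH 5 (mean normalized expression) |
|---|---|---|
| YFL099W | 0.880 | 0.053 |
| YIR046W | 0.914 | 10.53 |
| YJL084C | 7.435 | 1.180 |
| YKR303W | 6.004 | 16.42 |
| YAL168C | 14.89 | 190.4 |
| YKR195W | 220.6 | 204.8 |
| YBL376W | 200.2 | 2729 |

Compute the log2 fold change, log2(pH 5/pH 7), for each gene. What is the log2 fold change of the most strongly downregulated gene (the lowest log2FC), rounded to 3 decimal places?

log2(0.053/0.880) = -4.053  (YFL099W)
log2(10.53/0.914) = 3.526  (YIR046W)
log2(1.180/7.435) = -2.656  (YJL084C)
log2(16.42/6.004) = 1.451  (YKR303W)
log2(190.4/14.89) = 3.677  (YAL168C)
log2(204.8/220.6) = -0.107  (YKR195W)
log2(2729/200.2) = 3.769  (YBL376W)
YFL099W is most strongly downregulated.

-4.053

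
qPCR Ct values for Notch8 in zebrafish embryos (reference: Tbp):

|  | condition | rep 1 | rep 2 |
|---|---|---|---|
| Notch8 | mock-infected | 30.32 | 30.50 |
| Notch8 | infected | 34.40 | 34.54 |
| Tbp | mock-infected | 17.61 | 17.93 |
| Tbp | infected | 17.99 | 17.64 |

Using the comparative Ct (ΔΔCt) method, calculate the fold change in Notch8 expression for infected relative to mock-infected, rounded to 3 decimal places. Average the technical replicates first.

0.062

Mean Ct: Notch8 mock-infected 30.410; Notch8 infected 34.470; Tbp mock-infected 17.770; Tbp infected 17.815
ΔCt(mock-infected) = 30.410 − 17.770 = 12.640
ΔCt(infected) = 34.470 − 17.815 = 16.655
ΔΔCt = 16.655 − 12.640 = 4.015
Fold change = 2^(−4.015) = 0.0619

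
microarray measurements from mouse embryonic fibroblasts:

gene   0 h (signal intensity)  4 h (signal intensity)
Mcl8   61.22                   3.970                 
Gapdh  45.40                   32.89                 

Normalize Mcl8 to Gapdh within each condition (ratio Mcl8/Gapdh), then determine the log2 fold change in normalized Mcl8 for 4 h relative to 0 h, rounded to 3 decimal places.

Mcl8/Gapdh (0 h) = 61.22 / 45.40 = 1.3485
Mcl8/Gapdh (4 h) = 3.970 / 32.89 = 0.12071
Fold change = 0.12071 / 1.3485 = 0.0895
log2(0.0895) = -3.4817

-3.482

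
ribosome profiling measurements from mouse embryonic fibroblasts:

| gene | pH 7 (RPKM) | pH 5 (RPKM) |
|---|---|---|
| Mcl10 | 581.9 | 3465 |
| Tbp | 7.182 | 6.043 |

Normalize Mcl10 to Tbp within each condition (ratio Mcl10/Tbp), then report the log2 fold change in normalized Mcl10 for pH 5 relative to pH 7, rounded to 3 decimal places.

Mcl10/Tbp (pH 7) = 581.9 / 7.182 = 81.022
Mcl10/Tbp (pH 5) = 3465 / 6.043 = 573.39
Fold change = 573.39 / 81.022 = 7.0770
log2(7.0770) = 2.8231

2.823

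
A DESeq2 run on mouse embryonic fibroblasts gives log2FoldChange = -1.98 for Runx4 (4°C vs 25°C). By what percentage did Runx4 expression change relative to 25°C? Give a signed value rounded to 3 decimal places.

Fold change = 2^(-1.98) = 0.2535
Percent change = (FC − 1) × 100% = (0.2535 − 1) × 100 = -74.651%

-74.651%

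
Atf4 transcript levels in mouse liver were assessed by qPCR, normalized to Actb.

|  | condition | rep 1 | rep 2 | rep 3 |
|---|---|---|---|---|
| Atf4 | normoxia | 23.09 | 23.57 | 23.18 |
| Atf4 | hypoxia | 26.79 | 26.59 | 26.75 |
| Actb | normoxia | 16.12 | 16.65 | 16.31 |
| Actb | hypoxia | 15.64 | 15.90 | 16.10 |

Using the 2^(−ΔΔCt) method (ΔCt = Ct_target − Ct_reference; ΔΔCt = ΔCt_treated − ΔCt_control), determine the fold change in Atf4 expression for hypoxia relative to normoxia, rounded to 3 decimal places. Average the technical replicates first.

Mean Ct: Atf4 normoxia 23.280; Atf4 hypoxia 26.710; Actb normoxia 16.360; Actb hypoxia 15.880
ΔCt(normoxia) = 23.280 − 16.360 = 6.920
ΔCt(hypoxia) = 26.710 − 15.880 = 10.830
ΔΔCt = 10.830 − 6.920 = 3.910
Fold change = 2^(−3.910) = 0.0665

0.067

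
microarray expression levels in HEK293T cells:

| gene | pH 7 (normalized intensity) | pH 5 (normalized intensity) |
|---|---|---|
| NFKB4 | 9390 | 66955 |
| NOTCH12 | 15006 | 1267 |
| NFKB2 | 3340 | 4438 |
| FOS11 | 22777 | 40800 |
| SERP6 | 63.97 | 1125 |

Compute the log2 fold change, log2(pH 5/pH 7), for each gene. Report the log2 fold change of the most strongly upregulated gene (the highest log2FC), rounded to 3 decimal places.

log2(66955/9390) = 2.834  (NFKB4)
log2(1267/15006) = -3.566  (NOTCH12)
log2(4438/3340) = 0.410  (NFKB2)
log2(40800/22777) = 0.841  (FOS11)
log2(1125/63.97) = 4.136  (SERP6)
SERP6 is most strongly upregulated.

4.136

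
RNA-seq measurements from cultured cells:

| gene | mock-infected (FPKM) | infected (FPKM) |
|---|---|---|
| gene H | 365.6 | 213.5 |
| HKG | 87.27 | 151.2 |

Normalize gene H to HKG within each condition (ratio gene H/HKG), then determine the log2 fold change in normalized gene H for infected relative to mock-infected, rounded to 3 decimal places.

-1.569

gene H/HKG (mock-infected) = 365.6 / 87.27 = 4.1893
gene H/HKG (infected) = 213.5 / 151.2 = 1.412
Fold change = 1.412 / 4.1893 = 0.3371
log2(0.3371) = -1.5689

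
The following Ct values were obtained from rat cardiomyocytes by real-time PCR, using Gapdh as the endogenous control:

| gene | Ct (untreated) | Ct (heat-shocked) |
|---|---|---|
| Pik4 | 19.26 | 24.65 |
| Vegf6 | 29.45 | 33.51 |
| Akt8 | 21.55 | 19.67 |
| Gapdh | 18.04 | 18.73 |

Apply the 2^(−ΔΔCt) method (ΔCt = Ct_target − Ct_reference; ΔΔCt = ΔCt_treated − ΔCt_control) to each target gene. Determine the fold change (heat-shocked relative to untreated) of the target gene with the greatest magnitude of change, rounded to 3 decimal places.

Pik4: ΔΔCt = (24.65−18.73) − (19.26−18.04) = 5.92 − 1.22 = 4.70; fold change = 2^-4.70 = 0.038
Vegf6: ΔΔCt = (33.51−18.73) − (29.45−18.04) = 14.78 − 11.41 = 3.37; fold change = 2^-3.37 = 0.097
Akt8: ΔΔCt = (19.67−18.73) − (21.55−18.04) = 0.94 − 3.51 = -2.57; fold change = 2^2.57 = 5.938
Pik4 has the largest |ΔΔCt| = 4.70.

0.038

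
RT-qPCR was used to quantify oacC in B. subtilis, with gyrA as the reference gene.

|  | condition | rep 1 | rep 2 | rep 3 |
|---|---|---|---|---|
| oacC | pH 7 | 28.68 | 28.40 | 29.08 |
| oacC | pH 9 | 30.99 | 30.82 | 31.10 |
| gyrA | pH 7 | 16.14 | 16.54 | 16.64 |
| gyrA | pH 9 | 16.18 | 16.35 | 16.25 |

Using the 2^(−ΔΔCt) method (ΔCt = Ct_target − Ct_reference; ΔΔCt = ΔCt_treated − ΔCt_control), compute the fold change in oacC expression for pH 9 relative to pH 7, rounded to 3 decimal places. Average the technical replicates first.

Mean Ct: oacC pH 7 28.720; oacC pH 9 30.970; gyrA pH 7 16.440; gyrA pH 9 16.260
ΔCt(pH 7) = 28.720 − 16.440 = 12.280
ΔCt(pH 9) = 30.970 − 16.260 = 14.710
ΔΔCt = 14.710 − 12.280 = 2.430
Fold change = 2^(−2.430) = 0.1856

0.186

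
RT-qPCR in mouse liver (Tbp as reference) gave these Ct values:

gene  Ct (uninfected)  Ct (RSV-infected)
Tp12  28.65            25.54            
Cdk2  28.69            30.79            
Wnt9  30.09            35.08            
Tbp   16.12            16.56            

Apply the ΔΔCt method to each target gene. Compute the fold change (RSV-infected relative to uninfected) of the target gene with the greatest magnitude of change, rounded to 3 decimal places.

0.043

Tp12: ΔΔCt = (25.54−16.56) − (28.65−16.12) = 8.98 − 12.53 = -3.55; fold change = 2^3.55 = 11.713
Cdk2: ΔΔCt = (30.79−16.56) − (28.69−16.12) = 14.23 − 12.57 = 1.66; fold change = 2^-1.66 = 0.316
Wnt9: ΔΔCt = (35.08−16.56) − (30.09−16.12) = 18.52 − 13.97 = 4.55; fold change = 2^-4.55 = 0.043
Wnt9 has the largest |ΔΔCt| = 4.55.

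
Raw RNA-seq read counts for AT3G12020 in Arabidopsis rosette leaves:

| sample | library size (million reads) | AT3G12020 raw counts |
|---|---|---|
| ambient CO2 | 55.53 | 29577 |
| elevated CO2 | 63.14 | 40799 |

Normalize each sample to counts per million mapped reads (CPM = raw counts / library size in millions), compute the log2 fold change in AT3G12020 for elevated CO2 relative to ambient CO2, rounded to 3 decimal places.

CPM(ambient CO2) = 29577 / 55.53 = 532.6310
CPM(elevated CO2) = 40799 / 63.14 = 646.1672
Fold change = 646.1672 / 532.6310 = 1.21316
log2(1.21316) = 0.2788

0.279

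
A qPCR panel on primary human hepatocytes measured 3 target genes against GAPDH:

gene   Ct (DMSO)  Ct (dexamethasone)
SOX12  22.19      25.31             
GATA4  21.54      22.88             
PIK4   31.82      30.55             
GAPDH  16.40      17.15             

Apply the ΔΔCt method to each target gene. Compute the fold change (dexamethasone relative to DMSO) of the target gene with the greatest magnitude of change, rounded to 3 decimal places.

0.193

SOX12: ΔΔCt = (25.31−17.15) − (22.19−16.40) = 8.16 − 5.79 = 2.37; fold change = 2^-2.37 = 0.193
GATA4: ΔΔCt = (22.88−17.15) − (21.54−16.40) = 5.73 − 5.14 = 0.59; fold change = 2^-0.59 = 0.664
PIK4: ΔΔCt = (30.55−17.15) − (31.82−16.40) = 13.40 − 15.42 = -2.02; fold change = 2^2.02 = 4.056
SOX12 has the largest |ΔΔCt| = 2.37.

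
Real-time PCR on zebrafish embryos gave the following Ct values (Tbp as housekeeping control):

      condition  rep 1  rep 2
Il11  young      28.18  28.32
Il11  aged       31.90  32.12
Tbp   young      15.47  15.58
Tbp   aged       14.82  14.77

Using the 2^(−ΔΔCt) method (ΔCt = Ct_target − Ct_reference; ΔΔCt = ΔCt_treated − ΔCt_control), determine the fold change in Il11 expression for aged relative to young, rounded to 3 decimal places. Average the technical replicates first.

Mean Ct: Il11 young 28.250; Il11 aged 32.010; Tbp young 15.525; Tbp aged 14.795
ΔCt(young) = 28.250 − 15.525 = 12.725
ΔCt(aged) = 32.010 − 14.795 = 17.215
ΔΔCt = 17.215 − 12.725 = 4.490
Fold change = 2^(−4.490) = 0.0445

0.045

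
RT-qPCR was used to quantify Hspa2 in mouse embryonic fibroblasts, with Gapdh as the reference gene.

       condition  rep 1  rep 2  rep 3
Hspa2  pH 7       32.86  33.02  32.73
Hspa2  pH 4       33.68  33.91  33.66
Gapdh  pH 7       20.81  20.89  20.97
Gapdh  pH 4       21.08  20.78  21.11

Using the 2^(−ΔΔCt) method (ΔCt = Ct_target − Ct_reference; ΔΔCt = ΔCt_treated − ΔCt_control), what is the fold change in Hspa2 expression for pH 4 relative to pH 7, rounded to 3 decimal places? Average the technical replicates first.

Mean Ct: Hspa2 pH 7 32.870; Hspa2 pH 4 33.750; Gapdh pH 7 20.890; Gapdh pH 4 20.990
ΔCt(pH 7) = 32.870 − 20.890 = 11.980
ΔCt(pH 4) = 33.750 − 20.990 = 12.760
ΔΔCt = 12.760 − 11.980 = 0.780
Fold change = 2^(−0.780) = 0.5824

0.582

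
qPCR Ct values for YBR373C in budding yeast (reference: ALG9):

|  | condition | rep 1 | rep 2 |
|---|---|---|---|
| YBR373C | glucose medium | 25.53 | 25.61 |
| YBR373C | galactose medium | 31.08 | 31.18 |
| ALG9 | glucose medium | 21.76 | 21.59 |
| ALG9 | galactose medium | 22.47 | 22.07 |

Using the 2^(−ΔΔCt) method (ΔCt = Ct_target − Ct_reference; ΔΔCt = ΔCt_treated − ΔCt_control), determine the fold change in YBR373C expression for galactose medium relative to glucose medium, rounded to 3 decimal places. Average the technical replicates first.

Mean Ct: YBR373C glucose medium 25.570; YBR373C galactose medium 31.130; ALG9 glucose medium 21.675; ALG9 galactose medium 22.270
ΔCt(glucose medium) = 25.570 − 21.675 = 3.895
ΔCt(galactose medium) = 31.130 − 22.270 = 8.860
ΔΔCt = 8.860 − 3.895 = 4.965
Fold change = 2^(−4.965) = 0.0320

0.032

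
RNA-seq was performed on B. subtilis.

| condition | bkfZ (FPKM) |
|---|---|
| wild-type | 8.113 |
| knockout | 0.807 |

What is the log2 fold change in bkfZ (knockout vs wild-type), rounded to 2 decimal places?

-3.33

Fold change = 0.807 / 8.113 = 0.0995
log2(0.0995) = -3.330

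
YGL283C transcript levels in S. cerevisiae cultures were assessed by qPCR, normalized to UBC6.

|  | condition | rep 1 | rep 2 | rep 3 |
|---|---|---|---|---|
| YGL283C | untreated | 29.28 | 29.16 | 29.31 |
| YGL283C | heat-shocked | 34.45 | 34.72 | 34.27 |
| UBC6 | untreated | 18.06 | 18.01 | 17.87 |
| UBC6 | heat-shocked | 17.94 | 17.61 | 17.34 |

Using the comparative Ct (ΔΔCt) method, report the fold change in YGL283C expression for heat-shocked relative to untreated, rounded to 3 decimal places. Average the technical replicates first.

0.021

Mean Ct: YGL283C untreated 29.250; YGL283C heat-shocked 34.480; UBC6 untreated 17.980; UBC6 heat-shocked 17.630
ΔCt(untreated) = 29.250 − 17.980 = 11.270
ΔCt(heat-shocked) = 34.480 − 17.630 = 16.850
ΔΔCt = 16.850 − 11.270 = 5.580
Fold change = 2^(−5.580) = 0.0209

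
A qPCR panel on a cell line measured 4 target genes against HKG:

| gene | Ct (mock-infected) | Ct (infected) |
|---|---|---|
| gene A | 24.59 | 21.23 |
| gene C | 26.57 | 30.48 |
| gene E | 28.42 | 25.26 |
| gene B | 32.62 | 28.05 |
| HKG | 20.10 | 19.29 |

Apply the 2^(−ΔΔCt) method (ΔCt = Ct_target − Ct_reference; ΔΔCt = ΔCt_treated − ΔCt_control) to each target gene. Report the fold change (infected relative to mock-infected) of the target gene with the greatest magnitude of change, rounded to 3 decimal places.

gene A: ΔΔCt = (21.23−19.29) − (24.59−20.10) = 1.94 − 4.49 = -2.55; fold change = 2^2.55 = 5.856
gene C: ΔΔCt = (30.48−19.29) − (26.57−20.10) = 11.19 − 6.47 = 4.72; fold change = 2^-4.72 = 0.038
gene E: ΔΔCt = (25.26−19.29) − (28.42−20.10) = 5.97 − 8.32 = -2.35; fold change = 2^2.35 = 5.098
gene B: ΔΔCt = (28.05−19.29) − (32.62−20.10) = 8.76 − 12.52 = -3.76; fold change = 2^3.76 = 13.548
gene C has the largest |ΔΔCt| = 4.72.

0.038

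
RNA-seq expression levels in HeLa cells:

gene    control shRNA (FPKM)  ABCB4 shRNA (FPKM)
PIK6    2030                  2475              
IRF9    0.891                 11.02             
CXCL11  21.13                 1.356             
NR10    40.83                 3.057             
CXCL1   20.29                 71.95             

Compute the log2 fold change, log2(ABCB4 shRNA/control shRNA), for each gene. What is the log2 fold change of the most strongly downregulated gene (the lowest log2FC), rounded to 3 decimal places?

-3.962

log2(2475/2030) = 0.286  (PIK6)
log2(11.02/0.891) = 3.629  (IRF9)
log2(1.356/21.13) = -3.962  (CXCL11)
log2(3.057/40.83) = -3.739  (NR10)
log2(71.95/20.29) = 1.826  (CXCL1)
CXCL11 is most strongly downregulated.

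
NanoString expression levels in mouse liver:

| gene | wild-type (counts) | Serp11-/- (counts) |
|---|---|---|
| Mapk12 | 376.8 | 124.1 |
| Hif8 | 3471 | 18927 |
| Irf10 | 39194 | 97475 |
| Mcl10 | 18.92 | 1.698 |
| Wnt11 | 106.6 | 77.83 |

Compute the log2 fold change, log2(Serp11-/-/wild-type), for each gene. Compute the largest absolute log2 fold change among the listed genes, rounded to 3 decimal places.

3.478

log2(124.1/376.8) = -1.602  (Mapk12)
log2(18927/3471) = 2.447  (Hif8)
log2(97475/39194) = 1.314  (Irf10)
log2(1.698/18.92) = -3.478  (Mcl10)
log2(77.83/106.6) = -0.454  (Wnt11)
The largest magnitude belongs to Mcl10.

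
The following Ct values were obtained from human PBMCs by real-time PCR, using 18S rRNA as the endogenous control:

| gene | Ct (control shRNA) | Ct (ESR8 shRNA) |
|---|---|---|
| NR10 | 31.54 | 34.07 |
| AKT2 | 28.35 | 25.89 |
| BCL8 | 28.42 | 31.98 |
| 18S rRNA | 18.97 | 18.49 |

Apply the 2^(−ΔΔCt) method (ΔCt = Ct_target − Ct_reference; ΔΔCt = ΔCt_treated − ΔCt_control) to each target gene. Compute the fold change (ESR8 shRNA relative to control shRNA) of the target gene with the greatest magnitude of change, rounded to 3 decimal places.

NR10: ΔΔCt = (34.07−18.49) − (31.54−18.97) = 15.58 − 12.57 = 3.01; fold change = 2^-3.01 = 0.124
AKT2: ΔΔCt = (25.89−18.49) − (28.35−18.97) = 7.40 − 9.38 = -1.98; fold change = 2^1.98 = 3.945
BCL8: ΔΔCt = (31.98−18.49) − (28.42−18.97) = 13.49 − 9.45 = 4.04; fold change = 2^-4.04 = 0.061
BCL8 has the largest |ΔΔCt| = 4.04.

0.061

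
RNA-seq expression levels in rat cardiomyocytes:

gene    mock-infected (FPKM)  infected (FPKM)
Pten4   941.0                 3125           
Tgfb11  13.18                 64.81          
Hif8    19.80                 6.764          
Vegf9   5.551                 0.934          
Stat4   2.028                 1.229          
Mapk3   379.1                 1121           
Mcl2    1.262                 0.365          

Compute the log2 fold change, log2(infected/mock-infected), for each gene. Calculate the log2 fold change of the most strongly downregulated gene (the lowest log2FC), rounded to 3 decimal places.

-2.571

log2(3125/941.0) = 1.732  (Pten4)
log2(64.81/13.18) = 2.298  (Tgfb11)
log2(6.764/19.80) = -1.550  (Hif8)
log2(0.934/5.551) = -2.571  (Vegf9)
log2(1.229/2.028) = -0.723  (Stat4)
log2(1121/379.1) = 1.564  (Mapk3)
log2(0.365/1.262) = -1.790  (Mcl2)
Vegf9 is most strongly downregulated.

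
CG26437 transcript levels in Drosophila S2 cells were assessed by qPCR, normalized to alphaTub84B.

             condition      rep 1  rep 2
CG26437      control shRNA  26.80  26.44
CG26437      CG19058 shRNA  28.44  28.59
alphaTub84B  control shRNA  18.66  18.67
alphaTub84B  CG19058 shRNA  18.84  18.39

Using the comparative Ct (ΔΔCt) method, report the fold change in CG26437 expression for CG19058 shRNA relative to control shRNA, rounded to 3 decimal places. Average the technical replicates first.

Mean Ct: CG26437 control shRNA 26.620; CG26437 CG19058 shRNA 28.515; alphaTub84B control shRNA 18.665; alphaTub84B CG19058 shRNA 18.615
ΔCt(control shRNA) = 26.620 − 18.665 = 7.955
ΔCt(CG19058 shRNA) = 28.515 − 18.615 = 9.900
ΔΔCt = 9.900 − 7.955 = 1.945
Fold change = 2^(−1.945) = 0.2597

0.260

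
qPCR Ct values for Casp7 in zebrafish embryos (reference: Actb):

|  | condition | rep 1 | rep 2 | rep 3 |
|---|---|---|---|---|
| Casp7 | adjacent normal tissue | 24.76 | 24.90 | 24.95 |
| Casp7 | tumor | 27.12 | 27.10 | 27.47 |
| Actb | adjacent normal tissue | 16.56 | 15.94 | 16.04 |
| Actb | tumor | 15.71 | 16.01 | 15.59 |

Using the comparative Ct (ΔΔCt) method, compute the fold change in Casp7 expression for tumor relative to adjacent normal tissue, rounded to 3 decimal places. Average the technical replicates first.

Mean Ct: Casp7 adjacent normal tissue 24.870; Casp7 tumor 27.230; Actb adjacent normal tissue 16.180; Actb tumor 15.770
ΔCt(adjacent normal tissue) = 24.870 − 16.180 = 8.690
ΔCt(tumor) = 27.230 − 15.770 = 11.460
ΔΔCt = 11.460 − 8.690 = 2.770
Fold change = 2^(−2.770) = 0.1466

0.147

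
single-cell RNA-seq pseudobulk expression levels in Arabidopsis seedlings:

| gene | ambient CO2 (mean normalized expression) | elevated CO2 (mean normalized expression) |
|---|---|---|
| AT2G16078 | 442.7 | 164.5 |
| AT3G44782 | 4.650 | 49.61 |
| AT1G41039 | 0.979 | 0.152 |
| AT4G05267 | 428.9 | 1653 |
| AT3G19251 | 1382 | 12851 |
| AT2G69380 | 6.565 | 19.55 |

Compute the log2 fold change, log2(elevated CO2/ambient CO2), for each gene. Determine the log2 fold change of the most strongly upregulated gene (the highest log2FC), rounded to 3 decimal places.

3.415

log2(164.5/442.7) = -1.428  (AT2G16078)
log2(49.61/4.650) = 3.415  (AT3G44782)
log2(0.152/0.979) = -2.687  (AT1G41039)
log2(1653/428.9) = 1.946  (AT4G05267)
log2(12851/1382) = 3.217  (AT3G19251)
log2(19.55/6.565) = 1.574  (AT2G69380)
AT3G44782 is most strongly upregulated.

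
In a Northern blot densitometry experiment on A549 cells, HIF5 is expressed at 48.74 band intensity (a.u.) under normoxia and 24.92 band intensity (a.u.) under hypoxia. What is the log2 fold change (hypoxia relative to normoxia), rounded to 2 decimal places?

-0.97

Fold change = 24.92 / 48.74 = 0.5113
log2(0.5113) = -0.968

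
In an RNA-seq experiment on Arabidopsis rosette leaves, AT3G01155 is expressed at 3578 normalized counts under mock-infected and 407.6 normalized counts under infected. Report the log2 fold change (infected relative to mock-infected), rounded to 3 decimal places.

Fold change = 407.6 / 3578 = 0.1139
log2(0.1139) = -3.1339

-3.134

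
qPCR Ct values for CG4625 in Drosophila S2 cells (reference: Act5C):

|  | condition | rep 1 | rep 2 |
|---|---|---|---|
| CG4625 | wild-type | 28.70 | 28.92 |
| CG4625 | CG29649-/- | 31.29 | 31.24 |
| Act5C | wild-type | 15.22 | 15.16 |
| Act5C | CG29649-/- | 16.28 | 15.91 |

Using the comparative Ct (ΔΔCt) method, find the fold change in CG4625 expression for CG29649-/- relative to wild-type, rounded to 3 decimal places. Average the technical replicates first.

0.342

Mean Ct: CG4625 wild-type 28.810; CG4625 CG29649-/- 31.265; Act5C wild-type 15.190; Act5C CG29649-/- 16.095
ΔCt(wild-type) = 28.810 − 15.190 = 13.620
ΔCt(CG29649-/-) = 31.265 − 16.095 = 15.170
ΔΔCt = 15.170 − 13.620 = 1.550
Fold change = 2^(−1.550) = 0.3415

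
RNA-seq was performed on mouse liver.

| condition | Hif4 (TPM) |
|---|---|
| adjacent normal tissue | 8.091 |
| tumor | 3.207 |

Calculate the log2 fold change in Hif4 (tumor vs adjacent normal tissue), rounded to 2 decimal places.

Fold change = 3.207 / 8.091 = 0.3964
log2(0.3964) = -1.335

-1.34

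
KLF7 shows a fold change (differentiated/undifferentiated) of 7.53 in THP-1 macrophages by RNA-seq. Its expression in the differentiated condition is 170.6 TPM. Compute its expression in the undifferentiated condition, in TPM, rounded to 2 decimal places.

22.66

undifferentiated expression = 170.6 / 7.53 = 22.66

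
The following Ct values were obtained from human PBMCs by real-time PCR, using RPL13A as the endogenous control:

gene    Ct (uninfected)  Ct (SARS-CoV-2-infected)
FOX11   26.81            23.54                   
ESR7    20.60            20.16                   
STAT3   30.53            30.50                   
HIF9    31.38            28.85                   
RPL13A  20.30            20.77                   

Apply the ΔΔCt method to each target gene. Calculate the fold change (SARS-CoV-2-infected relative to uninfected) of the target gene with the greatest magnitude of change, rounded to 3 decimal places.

13.361

FOX11: ΔΔCt = (23.54−20.77) − (26.81−20.30) = 2.77 − 6.51 = -3.74; fold change = 2^3.74 = 13.361
ESR7: ΔΔCt = (20.16−20.77) − (20.60−20.30) = -0.61 − 0.30 = -0.91; fold change = 2^0.91 = 1.879
STAT3: ΔΔCt = (30.50−20.77) − (30.53−20.30) = 9.73 − 10.23 = -0.50; fold change = 2^0.50 = 1.414
HIF9: ΔΔCt = (28.85−20.77) − (31.38−20.30) = 8.08 − 11.08 = -3.00; fold change = 2^3.00 = 8.000
FOX11 has the largest |ΔΔCt| = 3.74.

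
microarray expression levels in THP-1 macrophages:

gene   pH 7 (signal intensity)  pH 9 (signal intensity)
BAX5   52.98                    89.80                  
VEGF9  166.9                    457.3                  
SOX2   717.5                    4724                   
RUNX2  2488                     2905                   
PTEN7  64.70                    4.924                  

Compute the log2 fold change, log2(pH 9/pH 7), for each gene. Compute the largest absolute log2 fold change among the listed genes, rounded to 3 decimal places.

3.716

log2(89.80/52.98) = 0.761  (BAX5)
log2(457.3/166.9) = 1.454  (VEGF9)
log2(4724/717.5) = 2.719  (SOX2)
log2(2905/2488) = 0.224  (RUNX2)
log2(4.924/64.70) = -3.716  (PTEN7)
The largest magnitude belongs to PTEN7.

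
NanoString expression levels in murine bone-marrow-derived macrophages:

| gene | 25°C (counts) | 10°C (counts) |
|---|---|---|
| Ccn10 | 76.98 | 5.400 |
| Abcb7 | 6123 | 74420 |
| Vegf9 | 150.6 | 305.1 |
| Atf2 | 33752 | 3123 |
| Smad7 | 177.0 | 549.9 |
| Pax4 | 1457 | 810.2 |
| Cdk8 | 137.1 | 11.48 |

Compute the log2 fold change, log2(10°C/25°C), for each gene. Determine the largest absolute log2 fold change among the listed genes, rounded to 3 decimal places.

3.833

log2(5.400/76.98) = -3.833  (Ccn10)
log2(74420/6123) = 3.603  (Abcb7)
log2(305.1/150.6) = 1.019  (Vegf9)
log2(3123/33752) = -3.434  (Atf2)
log2(549.9/177.0) = 1.635  (Smad7)
log2(810.2/1457) = -0.847  (Pax4)
log2(11.48/137.1) = -3.578  (Cdk8)
The largest magnitude belongs to Ccn10.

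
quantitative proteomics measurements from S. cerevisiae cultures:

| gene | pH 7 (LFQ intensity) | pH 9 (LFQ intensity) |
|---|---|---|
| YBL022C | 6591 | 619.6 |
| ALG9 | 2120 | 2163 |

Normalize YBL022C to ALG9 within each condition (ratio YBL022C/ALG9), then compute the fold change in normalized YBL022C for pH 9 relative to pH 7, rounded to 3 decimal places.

YBL022C/ALG9 (pH 7) = 6591 / 2120 = 3.109
YBL022C/ALG9 (pH 9) = 619.6 / 2163 = 0.28645
Fold change = 0.28645 / 3.109 = 0.0921

0.092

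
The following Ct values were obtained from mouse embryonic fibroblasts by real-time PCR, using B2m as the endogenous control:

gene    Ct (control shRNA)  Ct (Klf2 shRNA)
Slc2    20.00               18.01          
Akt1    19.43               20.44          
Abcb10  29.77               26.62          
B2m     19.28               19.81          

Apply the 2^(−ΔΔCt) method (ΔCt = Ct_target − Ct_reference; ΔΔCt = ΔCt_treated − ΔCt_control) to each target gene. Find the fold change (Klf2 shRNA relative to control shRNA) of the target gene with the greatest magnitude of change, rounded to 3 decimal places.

Slc2: ΔΔCt = (18.01−19.81) − (20.00−19.28) = -1.80 − 0.72 = -2.52; fold change = 2^2.52 = 5.736
Akt1: ΔΔCt = (20.44−19.81) − (19.43−19.28) = 0.63 − 0.15 = 0.48; fold change = 2^-0.48 = 0.717
Abcb10: ΔΔCt = (26.62−19.81) − (29.77−19.28) = 6.81 − 10.49 = -3.68; fold change = 2^3.68 = 12.817
Abcb10 has the largest |ΔΔCt| = 3.68.

12.817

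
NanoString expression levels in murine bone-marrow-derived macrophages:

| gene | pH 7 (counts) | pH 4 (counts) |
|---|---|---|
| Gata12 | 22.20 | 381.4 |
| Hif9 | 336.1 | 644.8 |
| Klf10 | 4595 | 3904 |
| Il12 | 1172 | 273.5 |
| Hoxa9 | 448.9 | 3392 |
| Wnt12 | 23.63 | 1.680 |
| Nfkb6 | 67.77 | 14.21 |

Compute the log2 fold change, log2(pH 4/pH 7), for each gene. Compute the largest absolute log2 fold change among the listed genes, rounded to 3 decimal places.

4.103

log2(381.4/22.20) = 4.103  (Gata12)
log2(644.8/336.1) = 0.940  (Hif9)
log2(3904/4595) = -0.235  (Klf10)
log2(273.5/1172) = -2.099  (Il12)
log2(3392/448.9) = 2.918  (Hoxa9)
log2(1.680/23.63) = -3.814  (Wnt12)
log2(14.21/67.77) = -2.254  (Nfkb6)
The largest magnitude belongs to Gata12.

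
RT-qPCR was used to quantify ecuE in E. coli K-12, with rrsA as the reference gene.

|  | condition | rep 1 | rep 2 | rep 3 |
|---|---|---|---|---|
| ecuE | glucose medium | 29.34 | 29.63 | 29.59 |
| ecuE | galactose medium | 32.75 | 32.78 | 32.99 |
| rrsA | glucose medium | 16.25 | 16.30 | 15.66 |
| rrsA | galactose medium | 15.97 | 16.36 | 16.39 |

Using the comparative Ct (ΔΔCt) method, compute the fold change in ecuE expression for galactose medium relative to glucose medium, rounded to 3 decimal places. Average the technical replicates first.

Mean Ct: ecuE glucose medium 29.520; ecuE galactose medium 32.840; rrsA glucose medium 16.070; rrsA galactose medium 16.240
ΔCt(glucose medium) = 29.520 − 16.070 = 13.450
ΔCt(galactose medium) = 32.840 − 16.240 = 16.600
ΔΔCt = 16.600 − 13.450 = 3.150
Fold change = 2^(−3.150) = 0.1127

0.113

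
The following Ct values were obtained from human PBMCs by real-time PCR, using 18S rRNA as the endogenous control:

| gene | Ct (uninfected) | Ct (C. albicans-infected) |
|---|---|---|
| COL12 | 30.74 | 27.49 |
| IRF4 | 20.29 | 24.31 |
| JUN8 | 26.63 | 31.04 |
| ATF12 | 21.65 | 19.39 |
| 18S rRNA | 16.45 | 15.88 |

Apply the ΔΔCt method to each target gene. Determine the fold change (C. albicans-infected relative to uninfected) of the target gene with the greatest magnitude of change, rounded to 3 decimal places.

0.032

COL12: ΔΔCt = (27.49−15.88) − (30.74−16.45) = 11.61 − 14.29 = -2.68; fold change = 2^2.68 = 6.409
IRF4: ΔΔCt = (24.31−15.88) − (20.29−16.45) = 8.43 − 3.84 = 4.59; fold change = 2^-4.59 = 0.042
JUN8: ΔΔCt = (31.04−15.88) − (26.63−16.45) = 15.16 − 10.18 = 4.98; fold change = 2^-4.98 = 0.032
ATF12: ΔΔCt = (19.39−15.88) − (21.65−16.45) = 3.51 − 5.20 = -1.69; fold change = 2^1.69 = 3.227
JUN8 has the largest |ΔΔCt| = 4.98.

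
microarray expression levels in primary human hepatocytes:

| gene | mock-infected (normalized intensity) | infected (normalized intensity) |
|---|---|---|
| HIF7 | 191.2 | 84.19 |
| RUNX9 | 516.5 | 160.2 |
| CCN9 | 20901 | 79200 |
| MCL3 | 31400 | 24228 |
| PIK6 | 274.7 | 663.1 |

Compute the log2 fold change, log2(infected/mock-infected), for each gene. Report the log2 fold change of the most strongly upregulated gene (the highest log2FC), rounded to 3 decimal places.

log2(84.19/191.2) = -1.183  (HIF7)
log2(160.2/516.5) = -1.689  (RUNX9)
log2(79200/20901) = 1.922  (CCN9)
log2(24228/31400) = -0.374  (MCL3)
log2(663.1/274.7) = 1.271  (PIK6)
CCN9 is most strongly upregulated.

1.922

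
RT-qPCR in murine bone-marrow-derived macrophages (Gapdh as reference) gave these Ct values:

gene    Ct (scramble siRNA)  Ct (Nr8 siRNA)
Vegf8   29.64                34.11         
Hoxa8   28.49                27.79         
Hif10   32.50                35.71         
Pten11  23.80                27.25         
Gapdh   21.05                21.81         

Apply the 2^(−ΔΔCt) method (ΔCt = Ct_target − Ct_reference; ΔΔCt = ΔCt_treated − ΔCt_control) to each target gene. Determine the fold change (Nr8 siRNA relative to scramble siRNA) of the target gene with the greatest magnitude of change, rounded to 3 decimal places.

Vegf8: ΔΔCt = (34.11−21.81) − (29.64−21.05) = 12.30 − 8.59 = 3.71; fold change = 2^-3.71 = 0.076
Hoxa8: ΔΔCt = (27.79−21.81) − (28.49−21.05) = 5.98 − 7.44 = -1.46; fold change = 2^1.46 = 2.751
Hif10: ΔΔCt = (35.71−21.81) − (32.50−21.05) = 13.90 − 11.45 = 2.45; fold change = 2^-2.45 = 0.183
Pten11: ΔΔCt = (27.25−21.81) − (23.80−21.05) = 5.44 − 2.75 = 2.69; fold change = 2^-2.69 = 0.155
Vegf8 has the largest |ΔΔCt| = 3.71.

0.076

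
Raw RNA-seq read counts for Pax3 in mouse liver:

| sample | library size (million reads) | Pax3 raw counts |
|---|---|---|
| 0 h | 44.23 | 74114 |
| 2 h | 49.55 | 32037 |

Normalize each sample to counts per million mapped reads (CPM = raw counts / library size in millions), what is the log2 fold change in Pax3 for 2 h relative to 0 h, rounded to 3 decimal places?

CPM(0 h) = 74114 / 44.23 = 1675.6500
CPM(2 h) = 32037 / 49.55 = 646.5590
Fold change = 646.5590 / 1675.6500 = 0.38586
log2(0.38586) = -1.3739

-1.374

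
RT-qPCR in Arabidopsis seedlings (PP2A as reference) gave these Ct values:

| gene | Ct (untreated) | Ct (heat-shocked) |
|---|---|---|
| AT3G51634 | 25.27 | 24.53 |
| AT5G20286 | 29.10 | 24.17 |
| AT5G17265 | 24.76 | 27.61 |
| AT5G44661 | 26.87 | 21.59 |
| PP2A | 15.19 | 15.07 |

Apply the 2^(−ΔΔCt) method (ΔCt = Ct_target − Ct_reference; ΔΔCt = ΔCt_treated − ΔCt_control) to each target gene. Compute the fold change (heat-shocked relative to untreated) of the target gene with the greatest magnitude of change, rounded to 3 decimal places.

AT3G51634: ΔΔCt = (24.53−15.07) − (25.27−15.19) = 9.46 − 10.08 = -0.62; fold change = 2^0.62 = 1.537
AT5G20286: ΔΔCt = (24.17−15.07) − (29.10−15.19) = 9.10 − 13.91 = -4.81; fold change = 2^4.81 = 28.051
AT5G17265: ΔΔCt = (27.61−15.07) − (24.76−15.19) = 12.54 − 9.57 = 2.97; fold change = 2^-2.97 = 0.128
AT5G44661: ΔΔCt = (21.59−15.07) − (26.87−15.19) = 6.52 − 11.68 = -5.16; fold change = 2^5.16 = 35.753
AT5G44661 has the largest |ΔΔCt| = 5.16.

35.753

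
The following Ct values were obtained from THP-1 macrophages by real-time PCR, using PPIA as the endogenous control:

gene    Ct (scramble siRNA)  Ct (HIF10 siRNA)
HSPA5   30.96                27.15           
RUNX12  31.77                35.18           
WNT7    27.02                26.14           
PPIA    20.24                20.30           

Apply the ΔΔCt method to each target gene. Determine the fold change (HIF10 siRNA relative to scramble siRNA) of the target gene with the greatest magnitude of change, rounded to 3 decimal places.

HSPA5: ΔΔCt = (27.15−20.30) − (30.96−20.24) = 6.85 − 10.72 = -3.87; fold change = 2^3.87 = 14.621
RUNX12: ΔΔCt = (35.18−20.30) − (31.77−20.24) = 14.88 − 11.53 = 3.35; fold change = 2^-3.35 = 0.098
WNT7: ΔΔCt = (26.14−20.30) − (27.02−20.24) = 5.84 − 6.78 = -0.94; fold change = 2^0.94 = 1.919
HSPA5 has the largest |ΔΔCt| = 3.87.

14.621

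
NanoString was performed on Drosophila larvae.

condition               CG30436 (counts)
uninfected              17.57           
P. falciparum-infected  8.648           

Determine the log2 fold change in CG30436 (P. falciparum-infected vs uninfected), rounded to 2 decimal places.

-1.02

Fold change = 8.648 / 17.57 = 0.4922
log2(0.4922) = -1.023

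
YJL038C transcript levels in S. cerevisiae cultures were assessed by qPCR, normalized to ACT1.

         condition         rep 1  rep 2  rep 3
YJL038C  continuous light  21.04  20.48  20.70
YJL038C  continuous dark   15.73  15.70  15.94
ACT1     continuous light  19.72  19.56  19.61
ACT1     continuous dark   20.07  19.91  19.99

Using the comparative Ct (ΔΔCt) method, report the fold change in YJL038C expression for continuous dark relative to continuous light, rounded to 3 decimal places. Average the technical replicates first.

Mean Ct: YJL038C continuous light 20.740; YJL038C continuous dark 15.790; ACT1 continuous light 19.630; ACT1 continuous dark 19.990
ΔCt(continuous light) = 20.740 − 19.630 = 1.110
ΔCt(continuous dark) = 15.790 − 19.990 = -4.200
ΔΔCt = -4.200 − 1.110 = -5.310
Fold change = 2^(−(-5.310)) = 2^5.310 = 39.6706

39.671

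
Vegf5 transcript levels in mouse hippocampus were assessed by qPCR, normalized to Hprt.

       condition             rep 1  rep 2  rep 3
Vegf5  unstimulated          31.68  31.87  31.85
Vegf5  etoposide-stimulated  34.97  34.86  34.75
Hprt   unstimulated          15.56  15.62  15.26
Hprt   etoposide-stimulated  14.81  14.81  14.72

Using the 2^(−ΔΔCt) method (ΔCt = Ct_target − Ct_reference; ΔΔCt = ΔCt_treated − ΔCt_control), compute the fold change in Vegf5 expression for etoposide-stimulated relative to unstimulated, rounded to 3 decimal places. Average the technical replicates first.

0.074

Mean Ct: Vegf5 unstimulated 31.800; Vegf5 etoposide-stimulated 34.860; Hprt unstimulated 15.480; Hprt etoposide-stimulated 14.780
ΔCt(unstimulated) = 31.800 − 15.480 = 16.320
ΔCt(etoposide-stimulated) = 34.860 − 14.780 = 20.080
ΔΔCt = 20.080 − 16.320 = 3.760
Fold change = 2^(−3.760) = 0.0738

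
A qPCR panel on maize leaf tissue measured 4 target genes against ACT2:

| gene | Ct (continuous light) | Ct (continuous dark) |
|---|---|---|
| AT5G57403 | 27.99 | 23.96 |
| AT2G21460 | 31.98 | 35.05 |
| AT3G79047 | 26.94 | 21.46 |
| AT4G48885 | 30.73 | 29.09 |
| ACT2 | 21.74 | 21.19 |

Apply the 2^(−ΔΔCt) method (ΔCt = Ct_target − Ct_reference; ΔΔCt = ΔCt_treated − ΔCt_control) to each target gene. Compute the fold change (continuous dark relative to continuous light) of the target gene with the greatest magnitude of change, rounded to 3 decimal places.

30.484

AT5G57403: ΔΔCt = (23.96−21.19) − (27.99−21.74) = 2.77 − 6.25 = -3.48; fold change = 2^3.48 = 11.158
AT2G21460: ΔΔCt = (35.05−21.19) − (31.98−21.74) = 13.86 − 10.24 = 3.62; fold change = 2^-3.62 = 0.081
AT3G79047: ΔΔCt = (21.46−21.19) − (26.94−21.74) = 0.27 − 5.20 = -4.93; fold change = 2^4.93 = 30.484
AT4G48885: ΔΔCt = (29.09−21.19) − (30.73−21.74) = 7.90 − 8.99 = -1.09; fold change = 2^1.09 = 2.129
AT3G79047 has the largest |ΔΔCt| = 4.93.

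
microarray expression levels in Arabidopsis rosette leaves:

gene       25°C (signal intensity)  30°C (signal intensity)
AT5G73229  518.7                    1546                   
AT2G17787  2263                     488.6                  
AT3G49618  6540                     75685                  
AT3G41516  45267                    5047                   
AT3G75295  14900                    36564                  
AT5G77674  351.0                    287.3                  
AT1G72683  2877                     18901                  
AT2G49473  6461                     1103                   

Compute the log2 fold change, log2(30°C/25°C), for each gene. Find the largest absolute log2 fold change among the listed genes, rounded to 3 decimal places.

log2(1546/518.7) = 1.576  (AT5G73229)
log2(488.6/2263) = -2.212  (AT2G17787)
log2(75685/6540) = 3.533  (AT3G49618)
log2(5047/45267) = -3.165  (AT3G41516)
log2(36564/14900) = 1.295  (AT3G75295)
log2(287.3/351.0) = -0.289  (AT5G77674)
log2(18901/2877) = 2.716  (AT1G72683)
log2(1103/6461) = -2.550  (AT2G49473)
The largest magnitude belongs to AT3G49618.

3.533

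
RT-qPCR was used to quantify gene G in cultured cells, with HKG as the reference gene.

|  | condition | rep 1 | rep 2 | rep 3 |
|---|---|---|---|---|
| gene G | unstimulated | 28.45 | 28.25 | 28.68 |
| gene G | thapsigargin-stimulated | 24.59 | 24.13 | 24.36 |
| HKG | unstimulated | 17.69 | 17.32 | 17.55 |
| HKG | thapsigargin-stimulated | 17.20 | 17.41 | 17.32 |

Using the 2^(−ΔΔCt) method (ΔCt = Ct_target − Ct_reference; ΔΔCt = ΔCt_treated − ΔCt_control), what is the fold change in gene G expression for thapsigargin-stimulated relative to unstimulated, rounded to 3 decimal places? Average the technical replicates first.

14.825

Mean Ct: gene G unstimulated 28.460; gene G thapsigargin-stimulated 24.360; HKG unstimulated 17.520; HKG thapsigargin-stimulated 17.310
ΔCt(unstimulated) = 28.460 − 17.520 = 10.940
ΔCt(thapsigargin-stimulated) = 24.360 − 17.310 = 7.050
ΔΔCt = 7.050 − 10.940 = -3.890
Fold change = 2^(−(-3.890)) = 2^3.890 = 14.8254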